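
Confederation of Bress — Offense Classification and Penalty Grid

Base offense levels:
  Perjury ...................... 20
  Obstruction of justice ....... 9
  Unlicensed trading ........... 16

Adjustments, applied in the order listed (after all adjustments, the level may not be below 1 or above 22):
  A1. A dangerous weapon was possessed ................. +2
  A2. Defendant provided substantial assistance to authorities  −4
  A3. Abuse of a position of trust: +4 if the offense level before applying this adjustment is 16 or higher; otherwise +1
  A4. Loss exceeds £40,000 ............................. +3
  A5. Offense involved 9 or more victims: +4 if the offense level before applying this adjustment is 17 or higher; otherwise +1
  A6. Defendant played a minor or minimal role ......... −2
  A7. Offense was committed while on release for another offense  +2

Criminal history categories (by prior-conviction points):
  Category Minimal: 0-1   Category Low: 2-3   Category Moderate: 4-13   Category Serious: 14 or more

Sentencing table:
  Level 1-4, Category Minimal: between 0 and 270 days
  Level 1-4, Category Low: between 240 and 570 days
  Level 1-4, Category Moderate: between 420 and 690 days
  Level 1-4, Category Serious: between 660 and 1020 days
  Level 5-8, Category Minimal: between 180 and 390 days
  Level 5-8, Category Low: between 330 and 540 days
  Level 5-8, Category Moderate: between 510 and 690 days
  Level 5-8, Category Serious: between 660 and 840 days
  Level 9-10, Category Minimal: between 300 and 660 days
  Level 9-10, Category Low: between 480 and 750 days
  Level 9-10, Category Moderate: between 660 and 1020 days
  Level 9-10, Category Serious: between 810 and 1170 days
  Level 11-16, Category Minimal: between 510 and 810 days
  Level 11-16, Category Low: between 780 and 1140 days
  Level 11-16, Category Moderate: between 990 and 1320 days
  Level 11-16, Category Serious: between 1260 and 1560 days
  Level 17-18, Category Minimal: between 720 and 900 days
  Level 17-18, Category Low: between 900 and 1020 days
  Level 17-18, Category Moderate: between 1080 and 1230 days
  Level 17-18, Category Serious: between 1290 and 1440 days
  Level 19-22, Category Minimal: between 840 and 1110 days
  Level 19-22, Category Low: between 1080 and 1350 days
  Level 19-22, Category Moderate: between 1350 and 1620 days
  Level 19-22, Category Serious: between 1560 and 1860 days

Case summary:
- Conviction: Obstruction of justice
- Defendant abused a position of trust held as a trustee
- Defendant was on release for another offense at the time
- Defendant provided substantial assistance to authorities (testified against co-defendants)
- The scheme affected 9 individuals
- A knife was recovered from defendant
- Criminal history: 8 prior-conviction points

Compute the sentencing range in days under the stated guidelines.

Base offense level for obstruction of justice: 9.
A1 applies: 9 + 2 = 11.
A2 applies: 11 − 4 = 7.
A3 applies (level before this adjustment is 7 < 16, so +1): 7 + 1 = 8.
A4 does not apply.
A5 applies (level before this adjustment is 8 < 17, so +1): 8 + 1 = 9.
A6 does not apply.
A7 applies: 9 + 2 = 11.
Final offense level: 11.
Criminal history: 8 prior points → Category Moderate (4-13).
Level 11 falls in the 11-16 band.
Grid: Level 11-16 × Category Moderate = 990-1320 days.

990-1320 days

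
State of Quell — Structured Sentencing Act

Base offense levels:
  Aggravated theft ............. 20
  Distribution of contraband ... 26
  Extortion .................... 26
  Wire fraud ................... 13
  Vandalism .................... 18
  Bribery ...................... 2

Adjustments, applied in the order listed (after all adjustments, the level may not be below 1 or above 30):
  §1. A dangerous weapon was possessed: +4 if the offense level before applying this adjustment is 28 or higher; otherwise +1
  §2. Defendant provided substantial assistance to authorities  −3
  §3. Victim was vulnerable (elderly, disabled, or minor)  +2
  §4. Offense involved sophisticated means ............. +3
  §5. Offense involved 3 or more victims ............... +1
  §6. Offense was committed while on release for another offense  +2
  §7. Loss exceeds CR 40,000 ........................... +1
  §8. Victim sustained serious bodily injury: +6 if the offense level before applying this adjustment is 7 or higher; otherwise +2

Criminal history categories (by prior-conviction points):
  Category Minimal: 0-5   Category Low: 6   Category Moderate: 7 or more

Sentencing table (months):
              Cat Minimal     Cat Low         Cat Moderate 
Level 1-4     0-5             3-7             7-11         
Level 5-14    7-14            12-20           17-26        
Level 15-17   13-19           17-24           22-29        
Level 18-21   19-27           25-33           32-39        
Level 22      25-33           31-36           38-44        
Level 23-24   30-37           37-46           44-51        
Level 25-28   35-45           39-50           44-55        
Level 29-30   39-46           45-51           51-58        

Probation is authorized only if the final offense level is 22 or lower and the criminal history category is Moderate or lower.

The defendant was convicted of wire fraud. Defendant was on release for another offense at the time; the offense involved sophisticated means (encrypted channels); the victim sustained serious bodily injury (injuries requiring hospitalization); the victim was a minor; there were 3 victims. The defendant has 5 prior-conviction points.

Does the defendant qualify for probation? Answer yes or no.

No

Base offense level for wire fraud: 13.
§1 does not apply.
§2 does not apply.
§3 applies: 13 + 2 = 15.
§4 applies: 15 + 3 = 18.
§5 applies: 18 + 1 = 19.
§6 applies: 19 + 2 = 21.
§7 does not apply.
§8 applies (level before this adjustment is 21 ≥ 7, so +6): 21 + 6 = 27.
Final offense level: 27.
Criminal history: 5 prior points → Category Minimal (0-5).
Level 27 falls in the 25-28 band.
Grid: Level 25-28 × Category Minimal = 35-45 months.
Probation check: level 27 > 22 and category Minimal ≤ Moderate → not eligible.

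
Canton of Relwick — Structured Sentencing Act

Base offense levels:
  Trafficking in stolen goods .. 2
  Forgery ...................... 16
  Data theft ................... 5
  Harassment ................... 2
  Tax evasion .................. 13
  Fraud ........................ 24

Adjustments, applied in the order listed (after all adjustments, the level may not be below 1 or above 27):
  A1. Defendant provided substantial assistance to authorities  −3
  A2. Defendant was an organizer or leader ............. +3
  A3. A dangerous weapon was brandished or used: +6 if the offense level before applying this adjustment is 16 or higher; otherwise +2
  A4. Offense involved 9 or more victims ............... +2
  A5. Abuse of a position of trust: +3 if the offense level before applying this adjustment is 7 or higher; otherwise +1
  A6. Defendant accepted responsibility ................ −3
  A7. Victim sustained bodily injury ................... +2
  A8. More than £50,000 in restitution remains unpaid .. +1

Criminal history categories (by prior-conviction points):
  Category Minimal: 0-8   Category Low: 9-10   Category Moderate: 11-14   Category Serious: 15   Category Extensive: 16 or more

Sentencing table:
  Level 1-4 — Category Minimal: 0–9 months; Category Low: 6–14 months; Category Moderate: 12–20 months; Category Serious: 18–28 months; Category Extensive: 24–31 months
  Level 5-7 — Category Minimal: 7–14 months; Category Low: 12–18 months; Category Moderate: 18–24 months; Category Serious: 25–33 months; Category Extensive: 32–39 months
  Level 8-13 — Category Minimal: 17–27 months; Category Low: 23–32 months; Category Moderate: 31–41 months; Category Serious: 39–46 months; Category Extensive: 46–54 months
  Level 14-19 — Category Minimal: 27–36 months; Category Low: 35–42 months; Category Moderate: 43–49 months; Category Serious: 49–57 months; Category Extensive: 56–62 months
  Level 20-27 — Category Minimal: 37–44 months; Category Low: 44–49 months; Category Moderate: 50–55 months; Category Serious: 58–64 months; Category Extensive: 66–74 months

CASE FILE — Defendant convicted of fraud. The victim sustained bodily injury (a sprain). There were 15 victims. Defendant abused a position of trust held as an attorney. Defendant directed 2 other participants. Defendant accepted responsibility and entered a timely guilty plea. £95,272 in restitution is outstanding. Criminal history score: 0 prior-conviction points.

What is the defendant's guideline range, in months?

37-44 months

Base offense level for fraud: 24.
A1 does not apply.
A2 applies: 24 + 3 = 27.
A3 does not apply.
A4 applies: 27 + 2 = 29.
A5 applies (level before this adjustment is 29 ≥ 7, so +3): 29 + 3 = 32.
A6 applies: 32 − 3 = 29.
A7 applies: 29 + 2 = 31.
A8 applies: 31 + 1 = 32.
Level 32 exceeds the maximum of 27; capped at 27.
Final offense level: 27.
Criminal history: 0 prior points → Category Minimal (0-8).
Level 27 falls in the 20-27 band.
Grid: Level 20-27 × Category Minimal = 37-44 months.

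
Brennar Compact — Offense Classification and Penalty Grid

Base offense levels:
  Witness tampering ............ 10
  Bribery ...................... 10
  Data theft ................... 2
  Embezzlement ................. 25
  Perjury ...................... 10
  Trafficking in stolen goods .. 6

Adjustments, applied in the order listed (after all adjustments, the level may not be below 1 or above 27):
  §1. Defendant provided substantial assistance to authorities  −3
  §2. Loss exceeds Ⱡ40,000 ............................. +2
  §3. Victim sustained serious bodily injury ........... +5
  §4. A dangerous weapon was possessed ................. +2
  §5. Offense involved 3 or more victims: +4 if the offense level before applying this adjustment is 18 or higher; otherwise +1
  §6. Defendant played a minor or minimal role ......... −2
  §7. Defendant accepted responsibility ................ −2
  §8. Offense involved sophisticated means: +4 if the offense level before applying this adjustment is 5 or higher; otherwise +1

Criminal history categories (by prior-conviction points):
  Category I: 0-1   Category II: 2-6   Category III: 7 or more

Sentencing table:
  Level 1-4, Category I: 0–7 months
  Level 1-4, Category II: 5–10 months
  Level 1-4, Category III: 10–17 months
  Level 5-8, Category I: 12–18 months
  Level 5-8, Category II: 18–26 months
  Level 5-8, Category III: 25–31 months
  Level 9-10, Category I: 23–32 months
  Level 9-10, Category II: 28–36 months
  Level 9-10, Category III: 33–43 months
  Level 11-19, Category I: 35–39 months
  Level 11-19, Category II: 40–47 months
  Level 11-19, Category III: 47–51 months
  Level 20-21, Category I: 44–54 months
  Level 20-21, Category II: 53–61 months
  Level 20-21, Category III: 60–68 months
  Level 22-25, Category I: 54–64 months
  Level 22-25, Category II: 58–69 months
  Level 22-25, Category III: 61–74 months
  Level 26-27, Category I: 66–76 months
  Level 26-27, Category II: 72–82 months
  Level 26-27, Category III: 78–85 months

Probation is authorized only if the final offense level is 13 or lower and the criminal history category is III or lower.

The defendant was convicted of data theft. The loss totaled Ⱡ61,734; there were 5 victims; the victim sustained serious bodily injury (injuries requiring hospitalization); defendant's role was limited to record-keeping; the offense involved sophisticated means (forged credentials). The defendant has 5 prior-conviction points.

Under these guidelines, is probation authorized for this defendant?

Base offense level for data theft: 2.
§1 does not apply.
§2 applies: 2 + 2 = 4.
§3 applies: 4 + 5 = 9.
§4 does not apply.
§5 applies (level before this adjustment is 9 < 18, so +1): 9 + 1 = 10.
§6 applies: 10 − 2 = 8.
§8 applies (level before this adjustment is 8 ≥ 5, so +4): 8 + 4 = 12.
Final offense level: 12.
Criminal history: 5 prior points → Category II (2-6).
Level 12 falls in the 11-19 band.
Grid: Level 11-19 × Category II = 40-47 months.
Probation check: level 12 ≤ 13 and category II ≤ III → eligible.

Yes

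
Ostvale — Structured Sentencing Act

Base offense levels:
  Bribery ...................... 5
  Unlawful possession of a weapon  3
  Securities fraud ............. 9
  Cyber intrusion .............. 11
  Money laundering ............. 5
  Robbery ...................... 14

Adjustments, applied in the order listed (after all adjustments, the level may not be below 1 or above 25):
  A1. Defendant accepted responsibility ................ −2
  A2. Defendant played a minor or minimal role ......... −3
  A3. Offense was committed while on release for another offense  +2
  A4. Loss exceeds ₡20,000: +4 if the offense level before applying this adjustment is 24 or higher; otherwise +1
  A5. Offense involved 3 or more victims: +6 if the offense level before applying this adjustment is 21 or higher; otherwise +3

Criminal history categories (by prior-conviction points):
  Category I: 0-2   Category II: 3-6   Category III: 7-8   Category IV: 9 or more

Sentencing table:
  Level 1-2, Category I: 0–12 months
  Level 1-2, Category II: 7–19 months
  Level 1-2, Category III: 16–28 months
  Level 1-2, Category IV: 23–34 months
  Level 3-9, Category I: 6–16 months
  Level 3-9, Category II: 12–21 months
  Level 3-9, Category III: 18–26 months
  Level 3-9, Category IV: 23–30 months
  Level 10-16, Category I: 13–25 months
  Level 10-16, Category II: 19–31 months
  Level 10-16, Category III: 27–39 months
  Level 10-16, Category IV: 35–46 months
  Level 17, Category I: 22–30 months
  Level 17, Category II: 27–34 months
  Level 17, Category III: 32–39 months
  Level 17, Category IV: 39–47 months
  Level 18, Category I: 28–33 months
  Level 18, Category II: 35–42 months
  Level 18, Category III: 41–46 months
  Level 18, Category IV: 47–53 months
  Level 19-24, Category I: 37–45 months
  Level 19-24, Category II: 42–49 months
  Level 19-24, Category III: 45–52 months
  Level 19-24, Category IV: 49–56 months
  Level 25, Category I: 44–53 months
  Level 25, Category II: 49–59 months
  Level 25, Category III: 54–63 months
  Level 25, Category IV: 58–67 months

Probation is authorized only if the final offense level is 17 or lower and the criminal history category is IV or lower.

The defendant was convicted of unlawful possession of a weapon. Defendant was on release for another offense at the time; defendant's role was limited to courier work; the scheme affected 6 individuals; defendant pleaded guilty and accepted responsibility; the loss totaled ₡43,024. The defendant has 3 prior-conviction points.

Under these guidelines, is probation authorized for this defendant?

Yes

Base offense level for unlawful possession of a weapon: 3.
A1 applies: 3 − 2 = 1.
A2 applies: 1 − 3 = -2.
A3 applies: -2 + 2 = 0.
A4 applies (level before this adjustment is 0 < 24, so +1): 0 + 1 = 1.
A5 applies (level before this adjustment is 1 < 21, so +3): 1 + 3 = 4.
Final offense level: 4.
Criminal history: 3 prior points → Category II (3-6).
Level 4 falls in the 3-9 band.
Grid: Level 3-9 × Category II = 12-21 months.
Probation check: level 4 ≤ 17 and category II ≤ IV → eligible.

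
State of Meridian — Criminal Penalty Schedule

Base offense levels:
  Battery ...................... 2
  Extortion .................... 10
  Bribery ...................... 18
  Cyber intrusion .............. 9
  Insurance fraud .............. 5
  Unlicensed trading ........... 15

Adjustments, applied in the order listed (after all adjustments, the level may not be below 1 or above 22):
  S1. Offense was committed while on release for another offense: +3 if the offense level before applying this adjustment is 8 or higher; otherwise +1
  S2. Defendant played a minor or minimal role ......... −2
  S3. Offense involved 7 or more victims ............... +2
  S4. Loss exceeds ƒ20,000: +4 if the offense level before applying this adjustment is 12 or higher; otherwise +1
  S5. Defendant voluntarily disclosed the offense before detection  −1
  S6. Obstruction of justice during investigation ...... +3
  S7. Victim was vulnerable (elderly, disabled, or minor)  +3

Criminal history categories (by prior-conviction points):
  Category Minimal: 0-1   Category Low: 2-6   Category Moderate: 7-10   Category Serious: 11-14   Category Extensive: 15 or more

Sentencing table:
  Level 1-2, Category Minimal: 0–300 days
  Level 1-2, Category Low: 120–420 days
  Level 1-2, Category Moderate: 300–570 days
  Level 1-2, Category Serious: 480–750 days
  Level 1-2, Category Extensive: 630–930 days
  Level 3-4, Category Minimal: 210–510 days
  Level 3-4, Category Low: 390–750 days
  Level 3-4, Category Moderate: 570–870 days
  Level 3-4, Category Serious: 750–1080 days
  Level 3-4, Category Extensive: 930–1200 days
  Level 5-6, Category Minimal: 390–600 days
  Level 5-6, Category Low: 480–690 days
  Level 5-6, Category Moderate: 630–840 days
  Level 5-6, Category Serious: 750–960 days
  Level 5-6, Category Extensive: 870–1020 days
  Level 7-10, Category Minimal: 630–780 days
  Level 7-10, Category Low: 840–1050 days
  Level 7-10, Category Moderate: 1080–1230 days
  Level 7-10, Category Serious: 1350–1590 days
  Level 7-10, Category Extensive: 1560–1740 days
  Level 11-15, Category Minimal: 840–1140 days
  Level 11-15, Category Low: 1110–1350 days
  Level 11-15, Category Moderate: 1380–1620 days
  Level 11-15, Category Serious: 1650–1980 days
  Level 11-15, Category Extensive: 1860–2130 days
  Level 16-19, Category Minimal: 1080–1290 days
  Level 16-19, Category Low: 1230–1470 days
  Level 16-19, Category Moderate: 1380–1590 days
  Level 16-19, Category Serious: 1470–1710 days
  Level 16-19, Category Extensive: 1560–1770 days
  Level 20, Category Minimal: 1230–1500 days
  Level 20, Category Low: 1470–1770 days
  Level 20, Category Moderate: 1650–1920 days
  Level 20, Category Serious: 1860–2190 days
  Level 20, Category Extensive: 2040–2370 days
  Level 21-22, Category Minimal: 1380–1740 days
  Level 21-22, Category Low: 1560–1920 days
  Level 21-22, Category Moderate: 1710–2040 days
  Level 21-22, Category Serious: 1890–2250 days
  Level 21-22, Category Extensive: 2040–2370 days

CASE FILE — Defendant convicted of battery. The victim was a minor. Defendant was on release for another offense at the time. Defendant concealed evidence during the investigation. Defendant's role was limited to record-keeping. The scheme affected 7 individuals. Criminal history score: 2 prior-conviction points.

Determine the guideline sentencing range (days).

840-1050 days

Base offense level for battery: 2.
S1 applies (level before this adjustment is 2 < 8, so +1): 2 + 1 = 3.
S2 applies: 3 − 2 = 1.
S3 applies: 1 + 2 = 3.
S4 does not apply.
S5 does not apply.
S6 applies: 3 + 3 = 6.
S7 applies: 6 + 3 = 9.
Final offense level: 9.
Criminal history: 2 prior points → Category Low (2-6).
Level 9 falls in the 7-10 band.
Grid: Level 7-10 × Category Low = 840-1050 days.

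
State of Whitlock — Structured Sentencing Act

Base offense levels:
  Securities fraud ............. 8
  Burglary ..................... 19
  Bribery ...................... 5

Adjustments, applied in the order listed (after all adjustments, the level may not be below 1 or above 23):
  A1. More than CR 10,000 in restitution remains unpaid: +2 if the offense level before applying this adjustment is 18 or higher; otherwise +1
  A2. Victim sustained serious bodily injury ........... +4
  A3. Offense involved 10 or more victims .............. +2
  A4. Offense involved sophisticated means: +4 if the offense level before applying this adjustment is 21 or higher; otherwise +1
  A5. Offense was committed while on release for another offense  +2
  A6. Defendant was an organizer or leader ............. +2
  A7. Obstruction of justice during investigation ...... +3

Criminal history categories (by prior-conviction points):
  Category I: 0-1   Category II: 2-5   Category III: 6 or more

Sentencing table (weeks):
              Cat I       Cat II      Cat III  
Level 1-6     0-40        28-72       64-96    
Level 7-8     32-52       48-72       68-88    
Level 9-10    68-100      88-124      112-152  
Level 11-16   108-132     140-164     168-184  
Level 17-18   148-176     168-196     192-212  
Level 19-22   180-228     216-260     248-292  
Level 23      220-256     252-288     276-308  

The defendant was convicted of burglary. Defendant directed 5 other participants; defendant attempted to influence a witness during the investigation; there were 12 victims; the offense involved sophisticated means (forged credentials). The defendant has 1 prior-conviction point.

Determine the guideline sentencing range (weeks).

220-256 weeks

Base offense level for burglary: 19.
A1 does not apply.
A2 does not apply.
A3 applies: 19 + 2 = 21.
A4 applies (level before this adjustment is 21 ≥ 21, so +4): 21 + 4 = 25.
A5 does not apply.
A6 applies: 25 + 2 = 27.
A7 applies: 27 + 3 = 30.
Level 30 exceeds the maximum of 23; capped at 23.
Final offense level: 23.
Criminal history: 1 prior point → Category I (0-1).
Level 23 falls in the 23 band.
Grid: Level 23 × Category I = 220-256 weeks.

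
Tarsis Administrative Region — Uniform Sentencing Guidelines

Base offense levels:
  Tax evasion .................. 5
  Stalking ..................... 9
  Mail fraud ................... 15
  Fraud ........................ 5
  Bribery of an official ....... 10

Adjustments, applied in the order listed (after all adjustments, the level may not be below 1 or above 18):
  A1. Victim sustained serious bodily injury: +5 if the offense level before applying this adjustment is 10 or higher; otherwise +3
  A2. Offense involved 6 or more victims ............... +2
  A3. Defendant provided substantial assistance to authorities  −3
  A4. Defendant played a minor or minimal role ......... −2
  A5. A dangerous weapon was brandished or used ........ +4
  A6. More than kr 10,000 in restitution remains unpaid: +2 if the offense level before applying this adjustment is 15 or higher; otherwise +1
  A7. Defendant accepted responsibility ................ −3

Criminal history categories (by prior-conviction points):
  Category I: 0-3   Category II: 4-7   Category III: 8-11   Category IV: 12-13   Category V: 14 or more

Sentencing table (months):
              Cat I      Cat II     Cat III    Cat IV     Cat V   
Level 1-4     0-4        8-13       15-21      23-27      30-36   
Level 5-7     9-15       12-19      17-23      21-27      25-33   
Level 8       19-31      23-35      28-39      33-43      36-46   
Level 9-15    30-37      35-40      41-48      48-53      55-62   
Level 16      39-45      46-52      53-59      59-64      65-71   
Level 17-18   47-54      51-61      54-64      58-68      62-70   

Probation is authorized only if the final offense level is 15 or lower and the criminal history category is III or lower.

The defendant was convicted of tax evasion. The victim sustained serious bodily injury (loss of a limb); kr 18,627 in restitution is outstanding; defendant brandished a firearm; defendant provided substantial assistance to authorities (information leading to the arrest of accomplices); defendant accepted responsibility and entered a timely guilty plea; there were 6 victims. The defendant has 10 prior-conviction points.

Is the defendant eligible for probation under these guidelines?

Base offense level for tax evasion: 5.
A1 applies (level before this adjustment is 5 < 10, so +3): 5 + 3 = 8.
A2 applies: 8 + 2 = 10.
A3 applies: 10 − 3 = 7.
A4 does not apply.
A5 applies: 7 + 4 = 11.
A6 applies (level before this adjustment is 11 < 15, so +1): 11 + 1 = 12.
A7 applies: 12 − 3 = 9.
Final offense level: 9.
Criminal history: 10 prior points → Category III (8-11).
Level 9 falls in the 9-15 band.
Grid: Level 9-15 × Category III = 41-48 months.
Probation check: level 9 ≤ 15 and category III ≤ III → eligible.

Yes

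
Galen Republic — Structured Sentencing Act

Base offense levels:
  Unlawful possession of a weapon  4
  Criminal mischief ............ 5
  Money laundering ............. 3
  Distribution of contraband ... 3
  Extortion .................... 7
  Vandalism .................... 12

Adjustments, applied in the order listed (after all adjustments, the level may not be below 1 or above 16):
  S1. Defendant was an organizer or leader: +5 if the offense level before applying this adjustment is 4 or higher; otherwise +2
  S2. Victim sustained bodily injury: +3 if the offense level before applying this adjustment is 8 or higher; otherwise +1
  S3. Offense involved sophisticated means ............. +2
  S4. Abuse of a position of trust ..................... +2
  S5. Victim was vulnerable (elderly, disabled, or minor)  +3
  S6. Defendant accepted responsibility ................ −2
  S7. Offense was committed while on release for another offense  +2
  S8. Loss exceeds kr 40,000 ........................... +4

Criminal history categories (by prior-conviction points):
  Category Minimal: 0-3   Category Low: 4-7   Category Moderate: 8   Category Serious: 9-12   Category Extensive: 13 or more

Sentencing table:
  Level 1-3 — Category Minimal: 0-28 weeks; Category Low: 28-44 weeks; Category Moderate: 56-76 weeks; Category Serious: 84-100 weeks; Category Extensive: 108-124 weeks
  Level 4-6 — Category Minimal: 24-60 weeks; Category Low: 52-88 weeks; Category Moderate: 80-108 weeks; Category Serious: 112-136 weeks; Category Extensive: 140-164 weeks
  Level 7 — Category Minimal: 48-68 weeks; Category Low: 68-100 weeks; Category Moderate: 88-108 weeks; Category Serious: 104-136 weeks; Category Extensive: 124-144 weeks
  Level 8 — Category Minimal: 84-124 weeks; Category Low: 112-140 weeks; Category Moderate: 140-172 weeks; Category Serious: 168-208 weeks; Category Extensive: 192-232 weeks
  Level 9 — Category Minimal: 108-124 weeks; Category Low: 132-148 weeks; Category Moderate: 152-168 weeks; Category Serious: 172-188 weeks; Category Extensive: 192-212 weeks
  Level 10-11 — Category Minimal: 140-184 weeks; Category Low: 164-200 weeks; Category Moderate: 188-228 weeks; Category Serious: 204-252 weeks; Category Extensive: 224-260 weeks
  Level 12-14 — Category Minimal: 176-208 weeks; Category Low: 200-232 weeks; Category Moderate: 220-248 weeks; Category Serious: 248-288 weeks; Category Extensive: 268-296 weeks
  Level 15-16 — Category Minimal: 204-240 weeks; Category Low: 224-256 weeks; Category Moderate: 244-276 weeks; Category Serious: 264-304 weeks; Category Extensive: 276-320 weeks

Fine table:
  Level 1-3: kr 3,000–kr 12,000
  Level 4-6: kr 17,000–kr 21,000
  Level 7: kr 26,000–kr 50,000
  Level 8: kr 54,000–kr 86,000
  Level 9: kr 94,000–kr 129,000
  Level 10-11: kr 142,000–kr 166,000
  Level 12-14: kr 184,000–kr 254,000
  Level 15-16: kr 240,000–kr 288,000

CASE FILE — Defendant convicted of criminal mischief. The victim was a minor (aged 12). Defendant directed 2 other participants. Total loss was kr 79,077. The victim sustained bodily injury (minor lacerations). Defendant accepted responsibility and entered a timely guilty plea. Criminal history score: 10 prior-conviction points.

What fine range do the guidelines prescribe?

kr 240,000–kr 288,000

Base offense level for criminal mischief: 5.
S1 applies (level before this adjustment is 5 ≥ 4, so +5): 5 + 5 = 10.
S2 applies (level before this adjustment is 10 ≥ 8, so +3): 10 + 3 = 13.
S3 does not apply.
S5 applies: 13 + 3 = 16.
S6 applies: 16 − 2 = 14.
S8 applies: 14 + 4 = 18.
Level 18 exceeds the maximum of 16; capped at 16.
Final offense level: 16.
Level 16 falls in the 15-16 band.
Fine table: Level 15-16 → kr 240,000–kr 288,000.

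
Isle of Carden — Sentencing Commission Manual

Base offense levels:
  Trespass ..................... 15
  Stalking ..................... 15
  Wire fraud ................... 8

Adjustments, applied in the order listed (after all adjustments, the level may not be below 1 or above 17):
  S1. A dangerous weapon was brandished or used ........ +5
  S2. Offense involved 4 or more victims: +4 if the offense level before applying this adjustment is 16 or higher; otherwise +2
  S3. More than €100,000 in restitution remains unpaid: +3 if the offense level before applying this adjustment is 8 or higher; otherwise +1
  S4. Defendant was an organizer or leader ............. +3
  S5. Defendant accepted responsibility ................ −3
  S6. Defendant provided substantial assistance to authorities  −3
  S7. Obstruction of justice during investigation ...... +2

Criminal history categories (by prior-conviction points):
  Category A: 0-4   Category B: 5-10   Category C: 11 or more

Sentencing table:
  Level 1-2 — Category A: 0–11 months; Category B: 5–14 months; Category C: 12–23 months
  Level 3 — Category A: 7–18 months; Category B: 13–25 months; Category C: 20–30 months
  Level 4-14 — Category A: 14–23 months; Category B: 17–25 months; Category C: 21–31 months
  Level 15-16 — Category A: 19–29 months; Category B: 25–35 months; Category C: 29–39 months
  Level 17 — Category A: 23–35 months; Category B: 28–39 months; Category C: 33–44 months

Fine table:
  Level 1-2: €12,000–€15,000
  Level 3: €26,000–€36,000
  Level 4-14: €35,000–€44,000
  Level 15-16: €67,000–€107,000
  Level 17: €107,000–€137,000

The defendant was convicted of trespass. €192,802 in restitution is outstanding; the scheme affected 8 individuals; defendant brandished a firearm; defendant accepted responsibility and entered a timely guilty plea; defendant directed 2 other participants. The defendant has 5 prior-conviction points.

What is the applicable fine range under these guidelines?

Base offense level for trespass: 15.
S1 applies: 15 + 5 = 20.
S2 applies (level before this adjustment is 20 ≥ 16, so +4): 20 + 4 = 24.
S3 applies (level before this adjustment is 24 ≥ 8, so +3): 24 + 3 = 27.
S4 applies: 27 + 3 = 30.
S5 applies: 30 − 3 = 27.
S7 does not apply.
Level 27 exceeds the maximum of 17; capped at 17.
Final offense level: 17.
Level 17 falls in the 17 band.
Fine table: Level 17 → €107,000–€137,000.

€107,000–€137,000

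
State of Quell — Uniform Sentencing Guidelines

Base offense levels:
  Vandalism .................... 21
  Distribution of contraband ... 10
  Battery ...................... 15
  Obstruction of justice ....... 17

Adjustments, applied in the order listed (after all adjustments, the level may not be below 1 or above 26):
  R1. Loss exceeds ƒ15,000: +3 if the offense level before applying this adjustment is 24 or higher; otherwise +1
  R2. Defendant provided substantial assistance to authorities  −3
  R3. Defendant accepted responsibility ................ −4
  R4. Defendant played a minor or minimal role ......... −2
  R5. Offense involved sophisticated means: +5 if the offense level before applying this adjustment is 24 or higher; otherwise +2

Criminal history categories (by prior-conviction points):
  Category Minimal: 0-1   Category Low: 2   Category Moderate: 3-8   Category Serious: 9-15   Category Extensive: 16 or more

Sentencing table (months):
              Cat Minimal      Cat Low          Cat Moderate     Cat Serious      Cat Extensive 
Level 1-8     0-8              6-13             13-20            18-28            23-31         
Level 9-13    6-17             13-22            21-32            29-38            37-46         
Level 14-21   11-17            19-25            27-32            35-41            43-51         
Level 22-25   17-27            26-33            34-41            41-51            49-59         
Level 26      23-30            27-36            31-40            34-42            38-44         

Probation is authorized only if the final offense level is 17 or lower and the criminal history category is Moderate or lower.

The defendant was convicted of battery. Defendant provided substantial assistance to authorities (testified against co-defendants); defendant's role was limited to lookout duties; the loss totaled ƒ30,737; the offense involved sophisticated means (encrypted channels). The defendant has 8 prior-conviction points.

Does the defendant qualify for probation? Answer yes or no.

Base offense level for battery: 15.
R1 applies (level before this adjustment is 15 < 24, so +1): 15 + 1 = 16.
R2 applies: 16 − 3 = 13.
R3 does not apply.
R4 applies: 13 − 2 = 11.
R5 applies (level before this adjustment is 11 < 24, so +2): 11 + 2 = 13.
Final offense level: 13.
Criminal history: 8 prior points → Category Moderate (3-8).
Level 13 falls in the 9-13 band.
Grid: Level 9-13 × Category Moderate = 21-32 months.
Probation check: level 13 ≤ 17 and category Moderate ≤ Moderate → eligible.

Yes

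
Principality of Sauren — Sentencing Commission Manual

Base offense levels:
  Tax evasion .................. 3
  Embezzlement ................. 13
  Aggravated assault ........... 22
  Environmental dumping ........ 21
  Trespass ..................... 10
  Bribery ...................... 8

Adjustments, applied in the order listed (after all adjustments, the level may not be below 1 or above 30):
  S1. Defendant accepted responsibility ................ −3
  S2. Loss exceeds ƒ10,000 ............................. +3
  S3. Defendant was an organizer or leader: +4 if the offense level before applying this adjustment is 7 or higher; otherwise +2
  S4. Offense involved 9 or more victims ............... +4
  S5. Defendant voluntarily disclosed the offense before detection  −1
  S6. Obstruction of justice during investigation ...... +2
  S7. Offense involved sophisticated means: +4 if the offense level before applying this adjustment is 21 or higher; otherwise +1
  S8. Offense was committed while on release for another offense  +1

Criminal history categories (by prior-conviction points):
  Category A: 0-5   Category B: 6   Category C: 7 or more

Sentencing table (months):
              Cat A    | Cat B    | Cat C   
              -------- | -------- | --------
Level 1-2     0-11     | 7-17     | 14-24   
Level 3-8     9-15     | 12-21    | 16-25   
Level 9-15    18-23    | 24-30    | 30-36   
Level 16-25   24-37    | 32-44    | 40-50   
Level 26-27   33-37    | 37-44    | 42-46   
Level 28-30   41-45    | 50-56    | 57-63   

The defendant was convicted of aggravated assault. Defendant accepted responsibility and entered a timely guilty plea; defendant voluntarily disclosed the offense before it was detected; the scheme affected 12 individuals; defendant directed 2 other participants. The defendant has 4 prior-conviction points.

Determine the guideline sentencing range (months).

33-37 months

Base offense level for aggravated assault: 22.
S1 applies: 22 − 3 = 19.
S3 applies (level before this adjustment is 19 ≥ 7, so +4): 19 + 4 = 23.
S4 applies: 23 + 4 = 27.
S5 applies: 27 − 1 = 26.
S7 does not apply.
S8 does not apply.
Final offense level: 26.
Criminal history: 4 prior points → Category A (0-5).
Level 26 falls in the 26-27 band.
Grid: Level 26-27 × Category A = 33-37 months.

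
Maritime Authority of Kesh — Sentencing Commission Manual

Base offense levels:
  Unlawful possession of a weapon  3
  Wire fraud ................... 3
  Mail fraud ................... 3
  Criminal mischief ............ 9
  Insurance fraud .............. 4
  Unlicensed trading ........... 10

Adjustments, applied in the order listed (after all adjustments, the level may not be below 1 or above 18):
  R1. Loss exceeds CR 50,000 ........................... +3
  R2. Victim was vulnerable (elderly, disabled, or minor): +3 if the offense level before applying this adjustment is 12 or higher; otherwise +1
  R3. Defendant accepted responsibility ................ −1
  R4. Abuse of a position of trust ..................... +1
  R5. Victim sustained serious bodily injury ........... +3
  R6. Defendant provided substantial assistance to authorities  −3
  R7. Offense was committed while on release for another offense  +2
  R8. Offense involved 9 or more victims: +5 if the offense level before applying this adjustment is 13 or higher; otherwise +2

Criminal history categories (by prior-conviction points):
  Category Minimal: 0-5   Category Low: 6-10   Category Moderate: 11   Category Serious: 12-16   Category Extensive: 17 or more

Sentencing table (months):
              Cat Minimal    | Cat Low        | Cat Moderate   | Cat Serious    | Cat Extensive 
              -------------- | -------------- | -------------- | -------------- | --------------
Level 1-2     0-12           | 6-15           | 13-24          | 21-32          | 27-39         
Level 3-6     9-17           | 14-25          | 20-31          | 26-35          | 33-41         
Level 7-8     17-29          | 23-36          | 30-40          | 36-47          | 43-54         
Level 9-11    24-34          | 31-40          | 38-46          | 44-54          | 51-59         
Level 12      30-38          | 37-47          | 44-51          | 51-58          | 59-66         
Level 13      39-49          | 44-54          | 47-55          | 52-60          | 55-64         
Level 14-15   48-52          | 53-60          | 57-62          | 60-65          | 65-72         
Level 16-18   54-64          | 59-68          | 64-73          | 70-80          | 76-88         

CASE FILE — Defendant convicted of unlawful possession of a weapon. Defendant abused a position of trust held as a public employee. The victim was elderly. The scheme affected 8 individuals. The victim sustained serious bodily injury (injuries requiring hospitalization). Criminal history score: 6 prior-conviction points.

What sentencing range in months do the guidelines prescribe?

23-36 months

Base offense level for unlawful possession of a weapon: 3.
R2 applies (level before this adjustment is 3 < 12, so +1): 3 + 1 = 4.
R4 applies: 4 + 1 = 5.
R5 applies: 5 + 3 = 8.
R8 does not apply.
Final offense level: 8.
Criminal history: 6 prior points → Category Low (6-10).
Level 8 falls in the 7-8 band.
Grid: Level 7-8 × Category Low = 23-36 months.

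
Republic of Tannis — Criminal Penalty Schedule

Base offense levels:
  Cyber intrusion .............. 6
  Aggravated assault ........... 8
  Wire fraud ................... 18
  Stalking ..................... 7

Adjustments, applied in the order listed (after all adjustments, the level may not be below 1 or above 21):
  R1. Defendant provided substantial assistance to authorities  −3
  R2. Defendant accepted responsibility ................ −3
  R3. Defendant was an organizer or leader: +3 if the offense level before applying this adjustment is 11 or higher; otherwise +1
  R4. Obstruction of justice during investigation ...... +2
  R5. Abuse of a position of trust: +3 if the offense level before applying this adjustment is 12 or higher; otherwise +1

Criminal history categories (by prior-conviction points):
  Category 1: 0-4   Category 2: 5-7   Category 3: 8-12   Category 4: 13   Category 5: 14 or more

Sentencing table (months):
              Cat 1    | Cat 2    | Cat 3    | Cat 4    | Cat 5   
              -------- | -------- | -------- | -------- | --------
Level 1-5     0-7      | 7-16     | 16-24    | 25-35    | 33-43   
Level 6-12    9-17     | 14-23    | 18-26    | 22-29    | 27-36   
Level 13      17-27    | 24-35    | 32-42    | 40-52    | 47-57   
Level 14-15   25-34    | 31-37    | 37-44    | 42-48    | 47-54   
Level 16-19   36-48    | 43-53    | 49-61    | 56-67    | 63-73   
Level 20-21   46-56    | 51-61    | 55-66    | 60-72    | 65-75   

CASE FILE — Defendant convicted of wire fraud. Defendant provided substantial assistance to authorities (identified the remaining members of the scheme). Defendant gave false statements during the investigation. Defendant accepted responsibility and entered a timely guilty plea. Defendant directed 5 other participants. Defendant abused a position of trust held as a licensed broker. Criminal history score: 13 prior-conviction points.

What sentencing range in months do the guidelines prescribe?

Base offense level for wire fraud: 18.
R1 applies: 18 − 3 = 15.
R2 applies: 15 − 3 = 12.
R3 applies (level before this adjustment is 12 ≥ 11, so +3): 12 + 3 = 15.
R4 applies: 15 + 2 = 17.
R5 applies (level before this adjustment is 17 ≥ 12, so +3): 17 + 3 = 20.
Final offense level: 20.
Criminal history: 13 prior points → Category 4 (13).
Level 20 falls in the 20-21 band.
Grid: Level 20-21 × Category 4 = 60-72 months.

60-72 months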